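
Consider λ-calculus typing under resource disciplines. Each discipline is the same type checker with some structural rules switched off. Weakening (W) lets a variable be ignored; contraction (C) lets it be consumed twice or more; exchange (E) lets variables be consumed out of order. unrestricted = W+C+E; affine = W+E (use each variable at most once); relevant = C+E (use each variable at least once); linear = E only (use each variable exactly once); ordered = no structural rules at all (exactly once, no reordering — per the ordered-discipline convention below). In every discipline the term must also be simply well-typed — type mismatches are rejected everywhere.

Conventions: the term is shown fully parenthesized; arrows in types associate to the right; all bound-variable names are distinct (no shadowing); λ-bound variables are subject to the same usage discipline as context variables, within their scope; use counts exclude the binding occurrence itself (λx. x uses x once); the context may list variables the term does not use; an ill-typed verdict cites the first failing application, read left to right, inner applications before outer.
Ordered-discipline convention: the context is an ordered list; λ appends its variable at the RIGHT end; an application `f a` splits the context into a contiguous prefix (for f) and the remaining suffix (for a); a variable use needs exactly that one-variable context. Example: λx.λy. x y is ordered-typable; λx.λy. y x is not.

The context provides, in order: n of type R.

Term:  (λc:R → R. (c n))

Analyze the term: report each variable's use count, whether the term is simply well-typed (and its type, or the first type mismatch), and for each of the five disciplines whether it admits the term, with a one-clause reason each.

counts: n: 1×, c (bound): 1×
left-to-right use order: c, n
typing: well-typed at (R → R) → R
ordered: ✗, no ordered split (uses run c, n)
linear: ✓, n, c: one use apiece
affine: ✓, none of n, c used more than once
relevant: ✓, every one of n, c appears
unrestricted: ✓, simply typable at (R → R) → R; W, C, E all held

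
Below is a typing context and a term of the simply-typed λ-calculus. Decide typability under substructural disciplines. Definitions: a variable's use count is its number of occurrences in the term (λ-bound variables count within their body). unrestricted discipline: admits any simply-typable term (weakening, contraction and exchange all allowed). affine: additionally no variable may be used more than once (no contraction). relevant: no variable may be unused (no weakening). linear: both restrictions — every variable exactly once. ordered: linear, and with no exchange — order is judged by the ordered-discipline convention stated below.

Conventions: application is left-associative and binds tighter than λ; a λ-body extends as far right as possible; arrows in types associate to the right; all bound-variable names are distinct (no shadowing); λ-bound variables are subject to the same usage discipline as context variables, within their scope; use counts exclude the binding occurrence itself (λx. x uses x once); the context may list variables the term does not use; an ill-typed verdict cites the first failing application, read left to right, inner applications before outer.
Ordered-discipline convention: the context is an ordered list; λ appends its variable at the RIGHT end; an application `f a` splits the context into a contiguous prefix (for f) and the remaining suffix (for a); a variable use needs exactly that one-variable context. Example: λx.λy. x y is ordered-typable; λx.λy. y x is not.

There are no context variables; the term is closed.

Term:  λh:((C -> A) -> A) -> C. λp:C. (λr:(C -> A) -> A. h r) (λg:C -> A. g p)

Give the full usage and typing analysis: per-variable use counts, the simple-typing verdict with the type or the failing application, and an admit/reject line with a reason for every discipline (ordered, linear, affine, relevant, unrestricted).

counts: h (λ-bound) ×1; p (λ-bound) ×1; r (λ-bound) ×1; g (λ-bound) ×1
uses in reading order: h, r, g, p
typing: well-typed — term : (((C -> A) -> A) -> C) -> C -> C
ordered ✗ (use order h, r, g, p needs exchange)
linear ✓ (single use per variable (h, p, r, g))
affine ✓ (at most one use each (h, p, r, g))
relevant ✓ (h, p, r, g: all used, weakening unneeded)
unrestricted ✓ (type-checks ((((C -> A) -> A) -> C) -> C -> C) and nothing is barred)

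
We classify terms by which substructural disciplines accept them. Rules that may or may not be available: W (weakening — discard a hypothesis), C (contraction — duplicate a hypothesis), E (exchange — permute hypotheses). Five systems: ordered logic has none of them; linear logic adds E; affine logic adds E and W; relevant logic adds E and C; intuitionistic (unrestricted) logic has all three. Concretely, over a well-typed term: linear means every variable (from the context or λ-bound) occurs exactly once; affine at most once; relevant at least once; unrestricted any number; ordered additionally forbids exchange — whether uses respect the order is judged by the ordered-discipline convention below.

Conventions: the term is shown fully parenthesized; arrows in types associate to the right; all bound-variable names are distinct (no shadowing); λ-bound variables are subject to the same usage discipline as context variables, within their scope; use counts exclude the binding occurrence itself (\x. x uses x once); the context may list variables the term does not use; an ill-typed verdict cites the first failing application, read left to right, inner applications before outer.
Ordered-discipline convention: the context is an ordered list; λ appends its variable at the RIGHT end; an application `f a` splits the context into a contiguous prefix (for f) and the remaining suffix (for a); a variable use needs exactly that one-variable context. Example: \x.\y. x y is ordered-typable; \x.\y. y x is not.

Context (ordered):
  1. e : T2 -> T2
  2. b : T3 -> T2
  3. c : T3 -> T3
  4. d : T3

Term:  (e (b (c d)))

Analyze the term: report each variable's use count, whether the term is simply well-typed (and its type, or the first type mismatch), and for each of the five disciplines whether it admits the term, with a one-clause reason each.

use counts: e=1, b=1, c=1, d=1
use order (left to right): e, b, c, d
typing: ✓ — T2
ordered: ✓ — single-use (e, b, c, d), ordered derivation ok
linear: ✓ — single use per variable (e, b, c, d)
affine: ✓ — e, b, c, d: no repeats, contraction unneeded
relevant: ✓ — every one of e, b, c, d appears
unrestricted: ✓ — well-typed at T2; no restrictions here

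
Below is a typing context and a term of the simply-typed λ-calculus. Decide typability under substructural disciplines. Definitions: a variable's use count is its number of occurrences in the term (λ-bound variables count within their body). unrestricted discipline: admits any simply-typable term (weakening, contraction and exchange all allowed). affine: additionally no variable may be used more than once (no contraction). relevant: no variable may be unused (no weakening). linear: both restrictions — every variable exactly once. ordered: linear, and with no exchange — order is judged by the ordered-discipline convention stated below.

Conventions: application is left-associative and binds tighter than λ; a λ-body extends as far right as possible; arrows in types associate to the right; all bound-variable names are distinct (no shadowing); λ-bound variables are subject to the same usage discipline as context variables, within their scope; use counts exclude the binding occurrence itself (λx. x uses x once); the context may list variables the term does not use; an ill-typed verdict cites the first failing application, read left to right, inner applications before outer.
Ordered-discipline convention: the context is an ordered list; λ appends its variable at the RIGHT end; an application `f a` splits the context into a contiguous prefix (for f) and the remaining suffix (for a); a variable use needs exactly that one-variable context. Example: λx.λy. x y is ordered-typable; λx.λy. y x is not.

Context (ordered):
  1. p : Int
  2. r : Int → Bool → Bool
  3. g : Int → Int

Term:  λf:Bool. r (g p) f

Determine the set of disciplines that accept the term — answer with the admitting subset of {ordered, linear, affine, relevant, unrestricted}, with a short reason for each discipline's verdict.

accepted by: linear, affine, relevant, unrestricted
usage: p=1; r=1; g=1; f [bound]=1
order of uses: r, g, p, f
typing: well-typed — term : Bool → Bool
ordered: ✗, no contiguous prefix/suffix split fits r, g, p, f
linear: ✓, exactly-once usage across p, r, g, f
affine: ✓, none of p, r, g, f used more than once
relevant: ✓, every one of p, r, g, f appears
unrestricted: ✓, well-typed at Bool → Bool; no restrictions here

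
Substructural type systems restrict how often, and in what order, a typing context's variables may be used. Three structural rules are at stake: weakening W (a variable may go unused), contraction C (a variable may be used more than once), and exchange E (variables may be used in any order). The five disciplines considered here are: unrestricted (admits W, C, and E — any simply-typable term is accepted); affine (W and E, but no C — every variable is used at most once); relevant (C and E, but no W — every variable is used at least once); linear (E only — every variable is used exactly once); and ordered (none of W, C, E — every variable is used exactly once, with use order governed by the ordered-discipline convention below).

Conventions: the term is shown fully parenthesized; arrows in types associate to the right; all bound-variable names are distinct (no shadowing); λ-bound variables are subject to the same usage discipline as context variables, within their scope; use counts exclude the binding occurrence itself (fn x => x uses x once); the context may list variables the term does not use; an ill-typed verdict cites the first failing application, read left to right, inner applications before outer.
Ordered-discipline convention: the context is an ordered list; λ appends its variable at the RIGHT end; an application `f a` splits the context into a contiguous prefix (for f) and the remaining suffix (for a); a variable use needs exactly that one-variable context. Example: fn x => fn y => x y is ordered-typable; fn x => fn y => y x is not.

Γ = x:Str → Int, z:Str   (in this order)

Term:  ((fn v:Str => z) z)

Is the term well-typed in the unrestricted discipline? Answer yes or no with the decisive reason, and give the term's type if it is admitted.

yes — simply typable at Str; W, C, E all held; term : Str
usage: x ×0; z ×2; v (λ-bound) ×0
order of uses: z, z
typing: ✓ — Str
per-discipline verdicts: ordered ✗ | linear ✗ | affine ✗ | relevant ✗ | unrestricted ✓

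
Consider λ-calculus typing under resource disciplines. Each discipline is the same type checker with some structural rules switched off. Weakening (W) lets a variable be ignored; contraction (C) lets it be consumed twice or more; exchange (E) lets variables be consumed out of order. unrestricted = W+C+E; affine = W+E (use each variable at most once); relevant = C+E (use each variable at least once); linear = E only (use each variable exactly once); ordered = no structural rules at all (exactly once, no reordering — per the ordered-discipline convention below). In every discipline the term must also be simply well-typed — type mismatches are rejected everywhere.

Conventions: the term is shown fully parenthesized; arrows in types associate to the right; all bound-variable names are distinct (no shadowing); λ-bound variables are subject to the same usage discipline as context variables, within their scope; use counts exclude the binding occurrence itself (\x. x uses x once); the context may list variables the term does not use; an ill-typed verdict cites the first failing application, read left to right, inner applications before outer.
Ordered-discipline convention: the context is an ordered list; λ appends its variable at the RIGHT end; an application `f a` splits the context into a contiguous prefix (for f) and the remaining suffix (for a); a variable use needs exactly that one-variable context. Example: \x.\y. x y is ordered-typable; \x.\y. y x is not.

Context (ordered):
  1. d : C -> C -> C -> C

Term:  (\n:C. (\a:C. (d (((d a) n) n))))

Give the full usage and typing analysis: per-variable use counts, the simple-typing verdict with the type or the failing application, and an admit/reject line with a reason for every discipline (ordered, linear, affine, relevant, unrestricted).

use counts: d: 2, n (bound): 2, a (bound): 1
order of uses: d, d, a, n, n
typing: ✓ — C -> C -> C -> C -> C
ordered ✗ (repeated use of d ×2, n ×2)
linear ✗ (repeated use of d ×2, n ×2)
affine ✗ (repeated use of d ×2, n ×2)
relevant ✓ (d, n, a: all used, weakening unneeded)
unrestricted ✓ (type-checks (C -> C -> C -> C -> C) and nothing is barred)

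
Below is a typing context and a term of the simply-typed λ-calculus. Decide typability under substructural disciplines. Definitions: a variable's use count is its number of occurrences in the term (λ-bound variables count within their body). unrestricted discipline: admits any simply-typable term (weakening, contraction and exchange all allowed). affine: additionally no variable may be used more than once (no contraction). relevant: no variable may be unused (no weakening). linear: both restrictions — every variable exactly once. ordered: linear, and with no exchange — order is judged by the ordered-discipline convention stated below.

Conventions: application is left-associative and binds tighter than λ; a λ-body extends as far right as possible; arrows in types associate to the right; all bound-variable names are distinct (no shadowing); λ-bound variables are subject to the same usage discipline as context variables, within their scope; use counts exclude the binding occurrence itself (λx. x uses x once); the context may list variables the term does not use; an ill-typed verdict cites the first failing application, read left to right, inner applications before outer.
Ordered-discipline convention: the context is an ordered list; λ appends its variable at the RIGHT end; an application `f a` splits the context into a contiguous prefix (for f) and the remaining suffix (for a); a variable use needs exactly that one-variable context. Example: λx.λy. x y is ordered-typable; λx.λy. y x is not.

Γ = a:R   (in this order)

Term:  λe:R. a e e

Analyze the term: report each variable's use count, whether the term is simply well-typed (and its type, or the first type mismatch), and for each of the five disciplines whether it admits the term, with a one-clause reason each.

counts: a=1; e (bound)=2
order of uses: a, e, e
typing: ill-typed: non-function type R applied to an argument
ordered ✗ (not simply typable)
linear ✗ (fails simple typing)
affine ✗ (a type mismatch blocks all five)
relevant ✗ (the type mismatch rejects it)
unrestricted ✗ (not simply typable)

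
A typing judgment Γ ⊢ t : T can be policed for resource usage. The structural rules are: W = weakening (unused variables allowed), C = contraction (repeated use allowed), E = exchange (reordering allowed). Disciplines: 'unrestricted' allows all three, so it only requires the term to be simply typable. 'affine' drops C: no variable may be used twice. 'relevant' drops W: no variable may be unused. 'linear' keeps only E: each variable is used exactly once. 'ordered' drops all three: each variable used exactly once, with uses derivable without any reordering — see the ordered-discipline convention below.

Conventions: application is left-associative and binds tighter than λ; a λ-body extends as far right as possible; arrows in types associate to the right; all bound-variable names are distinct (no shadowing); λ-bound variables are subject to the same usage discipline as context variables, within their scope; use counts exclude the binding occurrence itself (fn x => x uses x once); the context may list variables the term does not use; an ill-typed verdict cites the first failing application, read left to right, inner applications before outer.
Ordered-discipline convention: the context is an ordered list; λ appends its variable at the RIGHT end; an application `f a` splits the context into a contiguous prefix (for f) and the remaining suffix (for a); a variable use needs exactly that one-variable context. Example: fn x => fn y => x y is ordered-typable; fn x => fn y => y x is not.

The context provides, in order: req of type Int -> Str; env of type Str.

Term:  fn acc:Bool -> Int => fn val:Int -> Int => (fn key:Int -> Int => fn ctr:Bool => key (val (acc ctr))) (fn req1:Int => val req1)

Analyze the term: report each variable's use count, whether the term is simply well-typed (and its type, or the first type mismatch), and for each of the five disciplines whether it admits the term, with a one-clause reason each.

variable uses: req: 0; env: 0; acc (λ-bound): 1; val (λ-bound): 2; key (λ-bound): 1; ctr (λ-bound): 1; req1 (λ-bound): 1
uses in reading order: key, val, acc, ctr, val, req1
typing: well-typed — term : (Bool -> Int) -> (Int -> Int) -> Bool -> Int
ordered: ✗, needs contraction — val ×2; unused: req, env — weakening required
linear: ✗, needs contraction — val ×2; unused: req, env — weakening required
affine: ✗, needs contraction — val ×2
relevant: ✗, unused: req, env — weakening required
unrestricted: ✓, typability at (Bool -> Int) -> (Int -> Int) -> Bool -> Int is all that's needed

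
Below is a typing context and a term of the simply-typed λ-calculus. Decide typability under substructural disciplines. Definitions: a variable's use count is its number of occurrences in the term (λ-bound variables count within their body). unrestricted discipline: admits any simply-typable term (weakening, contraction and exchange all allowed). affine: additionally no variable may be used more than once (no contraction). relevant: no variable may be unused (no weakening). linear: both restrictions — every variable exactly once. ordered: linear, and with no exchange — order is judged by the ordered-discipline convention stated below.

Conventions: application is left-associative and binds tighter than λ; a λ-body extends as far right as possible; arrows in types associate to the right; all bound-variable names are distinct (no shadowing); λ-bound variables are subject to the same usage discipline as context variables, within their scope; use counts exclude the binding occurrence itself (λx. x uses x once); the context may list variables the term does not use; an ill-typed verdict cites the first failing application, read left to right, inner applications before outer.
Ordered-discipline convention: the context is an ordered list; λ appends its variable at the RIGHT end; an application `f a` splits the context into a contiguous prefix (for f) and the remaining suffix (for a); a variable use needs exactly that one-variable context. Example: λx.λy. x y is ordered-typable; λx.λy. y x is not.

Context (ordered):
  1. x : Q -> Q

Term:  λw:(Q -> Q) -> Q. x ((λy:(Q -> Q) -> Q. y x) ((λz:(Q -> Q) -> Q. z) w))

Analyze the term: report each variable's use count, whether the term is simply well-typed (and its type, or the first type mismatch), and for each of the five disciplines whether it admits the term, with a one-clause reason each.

usage: x: 2×, w (λ-bound): 1×, y (λ-bound): 1×, z (λ-bound): 1×
left-to-right use order: x, y, x, z, w
typing: ✓ — ((Q -> Q) -> Q) -> Q
ordered ✗ (uses contraction: x ×2)
linear ✗ (uses contraction: x ×2)
affine ✗ (uses contraction: x ×2)
relevant ✓ (every one of x, w, y, z appears)
unrestricted ✓ (simply typable at ((Q -> Q) -> Q) -> Q; W, C, E all held)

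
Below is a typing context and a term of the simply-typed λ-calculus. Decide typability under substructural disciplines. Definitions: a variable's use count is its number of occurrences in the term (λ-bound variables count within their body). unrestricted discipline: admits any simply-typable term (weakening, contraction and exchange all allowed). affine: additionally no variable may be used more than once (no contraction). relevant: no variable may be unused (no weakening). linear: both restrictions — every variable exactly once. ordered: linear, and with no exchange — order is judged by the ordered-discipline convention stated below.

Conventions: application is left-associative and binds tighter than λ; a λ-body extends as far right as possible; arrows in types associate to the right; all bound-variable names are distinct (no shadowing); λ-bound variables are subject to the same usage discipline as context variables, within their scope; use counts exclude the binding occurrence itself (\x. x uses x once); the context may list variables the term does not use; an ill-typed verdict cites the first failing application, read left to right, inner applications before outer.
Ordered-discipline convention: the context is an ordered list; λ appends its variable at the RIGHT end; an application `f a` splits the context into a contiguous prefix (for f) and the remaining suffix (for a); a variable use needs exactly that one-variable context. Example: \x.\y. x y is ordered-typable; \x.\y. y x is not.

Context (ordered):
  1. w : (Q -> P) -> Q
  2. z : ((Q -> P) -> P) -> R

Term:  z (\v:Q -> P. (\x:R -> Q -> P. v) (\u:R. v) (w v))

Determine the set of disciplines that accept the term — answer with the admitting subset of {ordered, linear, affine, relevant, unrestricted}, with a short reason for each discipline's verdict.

accepted by: unrestricted
use counts: w ×1; z ×1; v (bound) ×3; x (bound) ×0; u (bound) ×0
order of uses: z, v, v, w, v
typing: well-typed at R
ordered: ✗, repeated use of v ×3; unused: x, u — weakening required
linear: ✗, repeated use of v ×3; unused: x, u — weakening required
affine: ✗, repeated use of v ×3
relevant: ✗, unused: x, u — weakening required
unrestricted: ✓, simply typable at R; W, C, E all held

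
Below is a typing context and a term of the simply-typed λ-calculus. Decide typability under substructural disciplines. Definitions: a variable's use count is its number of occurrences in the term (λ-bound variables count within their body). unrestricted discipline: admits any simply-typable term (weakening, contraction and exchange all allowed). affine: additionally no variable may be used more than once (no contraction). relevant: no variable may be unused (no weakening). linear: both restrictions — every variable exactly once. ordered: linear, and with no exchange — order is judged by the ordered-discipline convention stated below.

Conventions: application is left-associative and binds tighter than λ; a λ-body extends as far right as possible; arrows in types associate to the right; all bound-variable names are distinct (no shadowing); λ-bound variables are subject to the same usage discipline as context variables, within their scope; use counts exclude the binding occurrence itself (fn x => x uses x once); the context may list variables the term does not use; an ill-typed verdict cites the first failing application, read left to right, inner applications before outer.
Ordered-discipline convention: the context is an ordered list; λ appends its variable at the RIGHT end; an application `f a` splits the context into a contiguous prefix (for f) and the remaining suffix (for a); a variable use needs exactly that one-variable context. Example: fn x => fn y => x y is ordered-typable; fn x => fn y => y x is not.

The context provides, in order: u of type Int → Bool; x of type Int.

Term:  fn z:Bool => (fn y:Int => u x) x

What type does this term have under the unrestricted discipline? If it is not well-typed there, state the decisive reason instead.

term : Bool → Bool
counts: u=1, x=2, z (λ-bound)=0, y (λ-bound)=0
order of uses: u, x, x
typing: well-typed at Bool → Bool
per-discipline verdicts: ordered ✗ · linear ✗ · affine ✗ · relevant ✗ · unrestricted ✓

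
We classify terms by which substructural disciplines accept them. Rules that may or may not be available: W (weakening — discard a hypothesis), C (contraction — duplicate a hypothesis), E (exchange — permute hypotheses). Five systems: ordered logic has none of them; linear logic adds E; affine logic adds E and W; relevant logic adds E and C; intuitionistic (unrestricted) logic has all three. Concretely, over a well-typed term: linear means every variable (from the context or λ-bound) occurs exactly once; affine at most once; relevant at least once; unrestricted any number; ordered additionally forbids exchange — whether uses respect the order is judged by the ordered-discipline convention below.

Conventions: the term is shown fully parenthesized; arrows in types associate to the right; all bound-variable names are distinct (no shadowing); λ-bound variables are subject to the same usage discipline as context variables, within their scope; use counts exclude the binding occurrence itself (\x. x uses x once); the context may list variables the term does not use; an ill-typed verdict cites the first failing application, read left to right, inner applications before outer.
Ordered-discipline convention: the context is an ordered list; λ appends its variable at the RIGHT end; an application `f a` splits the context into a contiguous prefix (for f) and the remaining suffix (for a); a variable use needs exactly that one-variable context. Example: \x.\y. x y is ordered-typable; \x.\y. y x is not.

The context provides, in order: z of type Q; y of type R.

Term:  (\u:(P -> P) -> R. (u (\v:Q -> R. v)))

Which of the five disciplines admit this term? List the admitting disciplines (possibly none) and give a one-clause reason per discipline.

admitted by: none
usage: z: 0×, y: 0×, u (bound): 1×, v (bound): 1×
order of uses: u, v
typing: ill-typed: a function awaiting P -> P gets (Q -> R) -> Q -> R
ordered: ✗ — not simply typable
linear: ✗ — fails simple typing
affine: ✗ — a type mismatch blocks all five
relevant: ✗ — the type mismatch rejects it
unrestricted: ✗ — not simply typable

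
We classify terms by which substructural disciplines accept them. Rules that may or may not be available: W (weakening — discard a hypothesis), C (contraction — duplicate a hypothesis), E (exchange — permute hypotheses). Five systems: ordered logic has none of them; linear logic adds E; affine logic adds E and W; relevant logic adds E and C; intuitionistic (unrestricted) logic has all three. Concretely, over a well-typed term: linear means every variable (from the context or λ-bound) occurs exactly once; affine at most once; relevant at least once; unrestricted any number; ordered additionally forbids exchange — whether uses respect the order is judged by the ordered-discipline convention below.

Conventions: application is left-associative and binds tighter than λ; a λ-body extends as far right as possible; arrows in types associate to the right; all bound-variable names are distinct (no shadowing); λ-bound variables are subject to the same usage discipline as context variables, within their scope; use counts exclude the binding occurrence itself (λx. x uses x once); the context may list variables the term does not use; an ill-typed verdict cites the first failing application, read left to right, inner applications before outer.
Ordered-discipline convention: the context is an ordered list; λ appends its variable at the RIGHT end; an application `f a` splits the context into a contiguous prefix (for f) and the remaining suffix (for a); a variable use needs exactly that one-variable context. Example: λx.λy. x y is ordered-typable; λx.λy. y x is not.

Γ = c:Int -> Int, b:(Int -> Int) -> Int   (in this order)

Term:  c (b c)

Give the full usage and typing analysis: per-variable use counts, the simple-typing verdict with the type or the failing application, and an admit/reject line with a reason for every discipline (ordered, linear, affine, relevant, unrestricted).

variable uses: c: 2; b: 1
uses in reading order: c, b, c
typing: well-typed — term : Int
ordered ✗ (needs contraction — c ×2)
linear ✗ (needs contraction — c ×2)
affine ✗ (needs contraction — c ×2)
relevant ✓ (at least one use each (c, b))
unrestricted ✓ (typability at Int is all that's needed)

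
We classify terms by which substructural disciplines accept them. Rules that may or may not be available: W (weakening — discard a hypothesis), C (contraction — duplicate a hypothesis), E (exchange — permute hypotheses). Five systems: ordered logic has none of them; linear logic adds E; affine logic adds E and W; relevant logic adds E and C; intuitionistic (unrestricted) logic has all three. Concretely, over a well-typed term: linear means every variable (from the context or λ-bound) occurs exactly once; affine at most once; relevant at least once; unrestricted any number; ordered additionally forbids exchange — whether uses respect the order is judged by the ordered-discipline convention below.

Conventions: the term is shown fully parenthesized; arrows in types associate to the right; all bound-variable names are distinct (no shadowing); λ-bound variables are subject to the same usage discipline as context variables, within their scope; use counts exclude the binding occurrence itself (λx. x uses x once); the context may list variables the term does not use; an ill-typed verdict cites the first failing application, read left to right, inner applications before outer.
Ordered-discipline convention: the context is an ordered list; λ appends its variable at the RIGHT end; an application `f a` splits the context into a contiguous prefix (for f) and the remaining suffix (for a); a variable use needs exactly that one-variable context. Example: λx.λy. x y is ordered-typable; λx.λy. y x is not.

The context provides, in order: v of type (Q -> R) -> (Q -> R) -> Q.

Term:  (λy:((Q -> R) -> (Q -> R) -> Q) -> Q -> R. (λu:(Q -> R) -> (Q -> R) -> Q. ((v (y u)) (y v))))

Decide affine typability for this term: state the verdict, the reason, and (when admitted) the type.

no — uses contraction: v ×2, y ×2
use counts: v=2, y (bound)=2, u (bound)=1
uses in reading order: v, y, u, y, v
typing: well-typed at (((Q -> R) -> (Q -> R) -> Q) -> Q -> R) -> ((Q -> R) -> (Q -> R) -> Q) -> Q
across the five disciplines: ordered ✗ | linear ✗ | affine ✗ | relevant ✓ | unrestricted ✓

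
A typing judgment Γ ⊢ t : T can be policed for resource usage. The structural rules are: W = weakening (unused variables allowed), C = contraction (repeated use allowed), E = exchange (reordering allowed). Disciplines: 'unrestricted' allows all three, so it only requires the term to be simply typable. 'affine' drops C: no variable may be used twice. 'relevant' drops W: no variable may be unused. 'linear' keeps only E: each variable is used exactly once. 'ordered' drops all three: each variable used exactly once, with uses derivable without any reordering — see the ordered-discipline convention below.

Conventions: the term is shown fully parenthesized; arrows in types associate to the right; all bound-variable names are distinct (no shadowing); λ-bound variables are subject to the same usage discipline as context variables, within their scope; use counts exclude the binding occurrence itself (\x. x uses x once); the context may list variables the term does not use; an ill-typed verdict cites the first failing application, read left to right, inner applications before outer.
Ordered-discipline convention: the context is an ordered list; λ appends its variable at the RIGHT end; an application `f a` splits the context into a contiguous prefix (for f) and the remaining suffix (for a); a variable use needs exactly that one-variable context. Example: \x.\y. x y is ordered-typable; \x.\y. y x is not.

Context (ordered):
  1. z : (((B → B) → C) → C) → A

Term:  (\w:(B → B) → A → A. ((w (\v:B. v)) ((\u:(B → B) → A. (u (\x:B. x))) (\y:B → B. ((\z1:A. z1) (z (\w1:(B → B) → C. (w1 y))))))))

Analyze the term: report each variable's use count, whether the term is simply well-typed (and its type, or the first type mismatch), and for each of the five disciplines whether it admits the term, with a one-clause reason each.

use counts: z=1; w (bound)=1; v (bound)=1; u (bound)=1; x (bound)=1; y (bound)=1; z1 (bound)=1; w1 (bound)=1
left-to-right use order: w, v, u, x, z1, z, w1, y
typing: the term checks, with type ((B → B) → A → A) → A
ordered ✗ (no ordered split (uses run w, v, u, x, z1, z, w1, y))
linear ✓ (single use per variable (z, w, v, u, x, y, z1, w1))
affine ✓ (no duplicate uses among z, w, v, u, x, y, z1, w1)
relevant ✓ (z, w, v, u, x, y, z1, w1: all used, weakening unneeded)
unrestricted ✓ (simply typable at ((B → B) → A → A) → A; W, C, E all held)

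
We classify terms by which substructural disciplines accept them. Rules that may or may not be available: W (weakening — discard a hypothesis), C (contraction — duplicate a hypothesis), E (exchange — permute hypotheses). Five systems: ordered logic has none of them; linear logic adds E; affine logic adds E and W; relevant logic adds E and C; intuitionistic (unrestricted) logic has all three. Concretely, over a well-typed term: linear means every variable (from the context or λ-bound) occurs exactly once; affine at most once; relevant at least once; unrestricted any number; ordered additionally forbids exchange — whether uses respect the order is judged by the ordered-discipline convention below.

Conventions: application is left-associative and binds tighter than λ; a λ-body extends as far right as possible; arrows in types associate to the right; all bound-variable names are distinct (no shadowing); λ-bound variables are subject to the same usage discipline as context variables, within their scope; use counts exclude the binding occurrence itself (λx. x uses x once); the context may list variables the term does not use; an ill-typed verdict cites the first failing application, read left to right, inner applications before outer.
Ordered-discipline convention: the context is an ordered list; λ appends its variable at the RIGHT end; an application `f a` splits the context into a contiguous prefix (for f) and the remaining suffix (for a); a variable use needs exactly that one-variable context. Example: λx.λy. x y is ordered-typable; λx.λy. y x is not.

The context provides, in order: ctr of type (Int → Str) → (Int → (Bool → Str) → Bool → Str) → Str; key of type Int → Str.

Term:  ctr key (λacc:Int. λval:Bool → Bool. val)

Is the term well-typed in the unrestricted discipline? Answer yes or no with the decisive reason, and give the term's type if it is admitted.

no — fails simple typing
counts: ctr ×1, key ×1, acc [bound] ×0, val [bound] ×1
left-to-right use order: ctr, key, val
typing: ill-typed: an application expects Int → (Bool → Str) → Bool → Str but receives Int → (Bool → Bool) → Bool → Bool
per-discipline verdicts: ordered ✗ · linear ✗ · affine ✗ · relevant ✗ · unrestricted ✗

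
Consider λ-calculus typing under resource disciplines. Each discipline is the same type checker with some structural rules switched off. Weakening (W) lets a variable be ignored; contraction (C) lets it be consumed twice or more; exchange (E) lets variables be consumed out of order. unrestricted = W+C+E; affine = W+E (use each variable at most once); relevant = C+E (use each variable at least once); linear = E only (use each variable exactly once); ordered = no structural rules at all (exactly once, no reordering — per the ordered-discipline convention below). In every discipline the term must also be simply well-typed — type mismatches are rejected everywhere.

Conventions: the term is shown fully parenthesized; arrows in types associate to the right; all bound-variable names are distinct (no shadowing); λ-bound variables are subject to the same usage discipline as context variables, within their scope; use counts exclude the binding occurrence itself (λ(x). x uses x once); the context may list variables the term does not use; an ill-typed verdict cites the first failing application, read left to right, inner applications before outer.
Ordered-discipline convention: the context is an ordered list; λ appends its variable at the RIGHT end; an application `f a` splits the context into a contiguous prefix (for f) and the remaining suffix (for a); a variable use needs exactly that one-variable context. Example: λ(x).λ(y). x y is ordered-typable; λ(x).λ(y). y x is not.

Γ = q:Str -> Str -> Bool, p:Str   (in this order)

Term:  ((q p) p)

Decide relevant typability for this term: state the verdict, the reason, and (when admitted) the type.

yes — none of q, p goes unused; term : Bool
usage: q: 1; p: 2
left-to-right use order: q, p, p
typing: ✓ — Bool
across the five disciplines: ordered ✗ · linear ✗ · affine ✗ · relevant ✓ · unrestricted ✓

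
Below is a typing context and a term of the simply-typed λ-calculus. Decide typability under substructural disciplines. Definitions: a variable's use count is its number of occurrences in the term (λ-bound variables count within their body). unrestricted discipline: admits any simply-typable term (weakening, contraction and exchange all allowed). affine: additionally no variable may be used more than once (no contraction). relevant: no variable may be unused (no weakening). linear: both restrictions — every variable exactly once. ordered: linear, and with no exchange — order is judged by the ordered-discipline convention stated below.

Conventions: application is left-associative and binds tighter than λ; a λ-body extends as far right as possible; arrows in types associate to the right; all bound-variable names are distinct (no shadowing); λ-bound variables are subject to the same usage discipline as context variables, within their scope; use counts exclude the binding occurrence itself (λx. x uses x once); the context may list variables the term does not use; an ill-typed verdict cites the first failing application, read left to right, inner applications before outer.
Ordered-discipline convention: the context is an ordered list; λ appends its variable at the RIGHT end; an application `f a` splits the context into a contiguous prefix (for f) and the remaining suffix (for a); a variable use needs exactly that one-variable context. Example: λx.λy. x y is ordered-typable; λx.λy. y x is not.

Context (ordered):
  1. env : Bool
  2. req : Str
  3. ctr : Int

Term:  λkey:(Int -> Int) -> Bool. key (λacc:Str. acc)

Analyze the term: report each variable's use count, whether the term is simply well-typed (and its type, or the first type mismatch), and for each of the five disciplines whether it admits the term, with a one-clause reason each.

counts: env ×0; req ×0; ctr ×0; key (bound) ×1; acc (bound) ×1
left-to-right use order: key, acc
typing: ill-typed: an argument Str -> Str mismatches the expected Int -> Int
ordered: ✗, the type mismatch rejects it
linear: ✗, not simply typable
affine: ✗, fails simple typing
relevant: ✗, a type mismatch blocks all five
unrestricted: ✗, the type mismatch rejects it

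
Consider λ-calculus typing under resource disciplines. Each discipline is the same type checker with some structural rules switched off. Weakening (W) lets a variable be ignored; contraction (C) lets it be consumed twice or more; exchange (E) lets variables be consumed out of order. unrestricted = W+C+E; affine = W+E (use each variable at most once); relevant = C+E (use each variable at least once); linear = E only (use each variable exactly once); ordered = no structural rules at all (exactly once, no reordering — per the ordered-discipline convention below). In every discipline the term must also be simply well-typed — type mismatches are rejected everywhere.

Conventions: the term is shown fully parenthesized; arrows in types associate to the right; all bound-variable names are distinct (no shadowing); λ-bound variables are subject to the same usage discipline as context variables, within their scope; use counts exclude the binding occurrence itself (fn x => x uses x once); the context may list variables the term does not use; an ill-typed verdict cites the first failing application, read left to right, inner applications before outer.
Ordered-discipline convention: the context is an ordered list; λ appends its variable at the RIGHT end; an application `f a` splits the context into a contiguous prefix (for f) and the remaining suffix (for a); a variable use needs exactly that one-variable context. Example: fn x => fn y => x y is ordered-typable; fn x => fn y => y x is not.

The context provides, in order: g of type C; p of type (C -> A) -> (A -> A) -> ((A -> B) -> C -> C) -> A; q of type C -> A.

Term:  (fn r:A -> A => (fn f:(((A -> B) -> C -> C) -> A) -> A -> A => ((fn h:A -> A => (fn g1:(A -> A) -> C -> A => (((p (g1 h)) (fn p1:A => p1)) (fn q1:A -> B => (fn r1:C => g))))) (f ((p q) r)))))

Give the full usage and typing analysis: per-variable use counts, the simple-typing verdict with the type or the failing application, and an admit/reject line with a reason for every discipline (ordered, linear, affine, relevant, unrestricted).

usage: g ×1; p ×2; q ×1; r [bound] ×1; f [bound] ×1; h [bound] ×1; g1 [bound] ×1; p1 [bound] ×1; q1 [bound] ×0; r1 [bound] ×0
uses in reading order: p, g1, h, p1, g, f, p, q, r
typing: well-typed at (A -> A) -> ((((A -> B) -> C -> C) -> A) -> A -> A) -> ((A -> A) -> C -> A) -> A
ordered: ✗, needs contraction — p ×2; unused: q1, r1 — weakening required
linear: ✗, needs contraction — p ×2; unused: q1, r1 — weakening required
affine: ✗, needs contraction — p ×2
relevant: ✗, unused: q1, r1 — weakening required
unrestricted: ✓, type-checks ((A -> A) -> ((((A -> B) -> C -> C) -> A) -> A -> A) -> ((A -> A) -> C -> A) -> A) and nothing is barred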